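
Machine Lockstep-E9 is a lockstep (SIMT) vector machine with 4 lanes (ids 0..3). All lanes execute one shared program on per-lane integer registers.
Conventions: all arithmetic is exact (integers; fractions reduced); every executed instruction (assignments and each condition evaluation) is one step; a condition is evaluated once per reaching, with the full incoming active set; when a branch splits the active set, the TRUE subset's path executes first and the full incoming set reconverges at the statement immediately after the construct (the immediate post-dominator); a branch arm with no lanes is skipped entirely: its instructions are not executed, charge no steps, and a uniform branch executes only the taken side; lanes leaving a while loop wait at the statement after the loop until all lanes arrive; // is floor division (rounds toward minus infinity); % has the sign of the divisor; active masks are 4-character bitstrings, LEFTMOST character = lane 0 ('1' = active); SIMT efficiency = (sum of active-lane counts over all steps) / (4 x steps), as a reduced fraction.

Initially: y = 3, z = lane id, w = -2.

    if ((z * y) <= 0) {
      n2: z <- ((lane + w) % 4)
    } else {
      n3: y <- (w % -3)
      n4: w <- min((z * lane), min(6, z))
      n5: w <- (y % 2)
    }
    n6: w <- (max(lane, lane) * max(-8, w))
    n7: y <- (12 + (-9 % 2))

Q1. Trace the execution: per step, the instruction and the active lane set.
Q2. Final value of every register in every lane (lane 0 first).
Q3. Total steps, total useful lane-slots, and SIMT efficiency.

step 0: eval ((z * y) <= 0)          1111
step 1: z <- ((lane + w) % 4)        1000
step 2: y <- (w % -3)                0111
step 3: w <- min((z * lane), min(6, z)) 0111
step 4: w <- (y % 2)                 0111
step 5: w <- (max(lane, lane) * max(-8, w)) 1111
step 6: y <- (12 + (-9 % 2))         1111

Answer: 7 steps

y: 13,13,13,13
z: 2,1,2,3
w: 0,0,0,0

steps = 7; useful = 22; efficiency = 22/28 = 11/14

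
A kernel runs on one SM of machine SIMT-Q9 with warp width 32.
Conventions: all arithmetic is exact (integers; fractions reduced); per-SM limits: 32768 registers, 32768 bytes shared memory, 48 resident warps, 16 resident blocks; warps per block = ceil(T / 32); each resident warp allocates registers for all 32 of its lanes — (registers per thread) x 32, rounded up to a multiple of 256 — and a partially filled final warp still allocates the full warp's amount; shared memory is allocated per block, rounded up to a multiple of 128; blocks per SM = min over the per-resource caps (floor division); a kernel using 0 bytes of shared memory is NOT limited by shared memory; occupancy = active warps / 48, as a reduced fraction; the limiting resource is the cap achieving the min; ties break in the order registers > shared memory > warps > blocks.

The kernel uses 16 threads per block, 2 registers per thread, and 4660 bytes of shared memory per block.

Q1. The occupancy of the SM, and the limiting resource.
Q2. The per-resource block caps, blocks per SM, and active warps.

Answer: occupancy 1/8, limited by shared memory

registers: 128 blocks
shared memory: 6 blocks
warps: 48 blocks
blocks: 16 blocks

Answer: 6 blocks, 6 active warps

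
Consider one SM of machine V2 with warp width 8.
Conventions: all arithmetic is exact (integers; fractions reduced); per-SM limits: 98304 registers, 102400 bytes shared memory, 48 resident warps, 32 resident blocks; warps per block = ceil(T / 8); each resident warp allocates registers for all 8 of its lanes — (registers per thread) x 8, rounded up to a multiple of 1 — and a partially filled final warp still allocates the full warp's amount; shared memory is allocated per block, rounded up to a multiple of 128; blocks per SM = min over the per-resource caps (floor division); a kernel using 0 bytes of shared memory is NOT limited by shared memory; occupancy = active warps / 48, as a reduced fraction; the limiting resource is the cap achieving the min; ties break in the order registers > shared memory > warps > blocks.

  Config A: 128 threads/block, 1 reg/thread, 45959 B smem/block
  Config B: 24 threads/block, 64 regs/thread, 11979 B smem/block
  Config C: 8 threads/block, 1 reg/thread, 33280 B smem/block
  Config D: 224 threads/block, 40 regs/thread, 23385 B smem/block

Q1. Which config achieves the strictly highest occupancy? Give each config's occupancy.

occupancies: A 2/3, B 1/2, C 1/16, D 7/12

Answer: A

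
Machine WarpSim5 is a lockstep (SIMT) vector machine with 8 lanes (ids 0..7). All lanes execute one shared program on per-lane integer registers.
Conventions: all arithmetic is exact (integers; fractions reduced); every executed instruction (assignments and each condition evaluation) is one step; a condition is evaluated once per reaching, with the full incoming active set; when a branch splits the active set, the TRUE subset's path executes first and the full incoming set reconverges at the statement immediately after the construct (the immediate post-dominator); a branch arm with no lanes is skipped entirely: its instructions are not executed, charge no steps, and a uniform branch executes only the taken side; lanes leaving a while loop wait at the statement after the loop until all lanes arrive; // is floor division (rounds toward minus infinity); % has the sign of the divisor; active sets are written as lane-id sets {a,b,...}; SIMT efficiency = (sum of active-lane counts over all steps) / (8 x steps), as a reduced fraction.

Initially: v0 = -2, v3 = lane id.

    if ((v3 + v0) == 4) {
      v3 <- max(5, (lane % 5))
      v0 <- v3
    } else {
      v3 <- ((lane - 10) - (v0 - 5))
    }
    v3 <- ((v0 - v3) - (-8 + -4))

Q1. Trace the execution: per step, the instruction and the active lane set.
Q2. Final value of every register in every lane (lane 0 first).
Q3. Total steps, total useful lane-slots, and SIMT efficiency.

step 0: eval ((v3 + v0) == 4)        {0,1,2,3,4,5,6,7}
step 1: v3 <- max(5, (lane % 5))     {6}
step 2: v0 <- v3                     {6}
step 3: v3 <- ((lane - 10) - (v0 - 5)) {0,1,2,3,4,5,7}
step 4: v3 <- ((v0 - v3) - (-8 + -4)) {0,1,2,3,4,5,6,7}

Answer: 5 steps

v0: -2,-2,-2,-2,-2,-2,5,-2
v3: 13,12,11,10,9,8,12,6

steps = 5; useful = 25; efficiency = 25/40 = 5/8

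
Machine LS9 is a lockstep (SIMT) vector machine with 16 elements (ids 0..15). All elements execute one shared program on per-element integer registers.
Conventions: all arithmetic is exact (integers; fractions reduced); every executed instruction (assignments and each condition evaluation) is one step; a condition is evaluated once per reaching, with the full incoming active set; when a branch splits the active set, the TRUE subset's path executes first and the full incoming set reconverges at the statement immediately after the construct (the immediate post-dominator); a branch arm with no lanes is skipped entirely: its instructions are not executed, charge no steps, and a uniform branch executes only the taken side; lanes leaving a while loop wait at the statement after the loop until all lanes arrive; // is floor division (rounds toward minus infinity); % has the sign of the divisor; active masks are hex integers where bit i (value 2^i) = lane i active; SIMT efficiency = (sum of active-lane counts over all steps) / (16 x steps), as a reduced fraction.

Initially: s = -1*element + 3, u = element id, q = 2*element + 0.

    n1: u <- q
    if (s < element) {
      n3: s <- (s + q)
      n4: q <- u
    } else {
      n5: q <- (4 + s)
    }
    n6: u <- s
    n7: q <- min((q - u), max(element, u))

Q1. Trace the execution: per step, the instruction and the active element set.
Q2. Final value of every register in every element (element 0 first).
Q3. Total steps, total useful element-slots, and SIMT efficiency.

step 0: u <- q                       0xffff
step 1: eval (s < element)           0xffff
step 2: s <- (s + q)                 0xfffc
step 3: q <- u                       0xfffc
step 4: q <- (4 + s)                 0x0003
step 5: u <- s                       0xffff
step 6: q <- min((q - u), max(element, u)) 0xffff

Answer: 7 steps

s: 3,2,5,6,7,8,9,10,11,12,13,14,15,16,17,18
u: 3,2,5,6,7,8,9,10,11,12,13,14,15,16,17,18
q: 3,2,-1,0,1,2,3,4,5,6,7,8,9,10,11,12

steps = 7; useful = 94; efficiency = 94/112 = 47/56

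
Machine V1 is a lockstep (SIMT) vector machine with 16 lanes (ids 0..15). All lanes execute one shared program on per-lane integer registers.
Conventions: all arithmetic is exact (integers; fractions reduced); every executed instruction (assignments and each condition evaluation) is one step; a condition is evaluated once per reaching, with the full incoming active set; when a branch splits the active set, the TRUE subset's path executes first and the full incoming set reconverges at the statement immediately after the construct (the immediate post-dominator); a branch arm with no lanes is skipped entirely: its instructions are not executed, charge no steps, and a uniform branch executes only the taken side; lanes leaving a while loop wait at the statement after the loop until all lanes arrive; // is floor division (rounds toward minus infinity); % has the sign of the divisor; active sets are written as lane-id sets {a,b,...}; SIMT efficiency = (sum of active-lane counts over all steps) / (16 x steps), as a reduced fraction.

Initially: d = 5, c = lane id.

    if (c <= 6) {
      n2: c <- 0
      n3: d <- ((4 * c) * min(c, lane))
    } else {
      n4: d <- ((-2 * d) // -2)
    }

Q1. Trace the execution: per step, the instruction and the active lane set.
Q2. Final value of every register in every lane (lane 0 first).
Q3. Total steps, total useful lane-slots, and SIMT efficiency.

step 0: eval (c <= 6)                {0,1,2,3,4,5,6,7,8,9,10,11,12,13,14,15}
step 1: c <- 0                       {0,1,2,3,4,5,6}
step 2: d <- ((4 * c) * min(c, lane)) {0,1,2,3,4,5,6}
step 3: d <- ((-2 * d) // -2)        {7,8,9,10,11,12,13,14,15}

Answer: 4 steps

d: 0,0,0,0,0,0,0,5,5,5,5,5,5,5,5,5
c: 0,0,0,0,0,0,0,7,8,9,10,11,12,13,14,15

steps = 4; useful = 39; efficiency = 39/64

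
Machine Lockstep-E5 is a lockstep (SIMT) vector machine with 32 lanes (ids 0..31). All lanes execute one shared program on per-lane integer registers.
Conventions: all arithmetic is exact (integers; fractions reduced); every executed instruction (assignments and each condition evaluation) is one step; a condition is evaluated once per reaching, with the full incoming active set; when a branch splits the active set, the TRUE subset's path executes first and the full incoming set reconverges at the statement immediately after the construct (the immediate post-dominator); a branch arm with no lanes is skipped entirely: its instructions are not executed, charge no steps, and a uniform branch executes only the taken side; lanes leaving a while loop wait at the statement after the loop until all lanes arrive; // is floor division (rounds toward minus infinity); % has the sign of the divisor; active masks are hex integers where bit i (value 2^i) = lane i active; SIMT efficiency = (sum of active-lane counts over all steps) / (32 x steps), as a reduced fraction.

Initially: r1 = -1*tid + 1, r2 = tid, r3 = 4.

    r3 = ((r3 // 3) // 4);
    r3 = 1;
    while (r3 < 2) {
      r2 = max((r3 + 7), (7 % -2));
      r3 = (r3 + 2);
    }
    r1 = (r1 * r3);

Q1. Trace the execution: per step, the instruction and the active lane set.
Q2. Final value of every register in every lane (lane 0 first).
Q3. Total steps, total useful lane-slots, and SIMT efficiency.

step 0: r3 <- ((r3 // 3) // 4)       0xffffffff
step 1: r3 <- 1                      0xffffffff
step 2: eval (r3 < 2)                0xffffffff
step 3: r2 <- max((r3 + 7), (7 % -2)) 0xffffffff
step 4: r3 <- (r3 + 2)               0xffffffff
step 5: eval (r3 < 2)                0xffffffff
step 6: r1 <- (r1 * r3)              0xffffffff

Answer: 7 steps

r1: 3,0,-3,-6,-9,-12,-15,-18,-21,-24,-27,-30,-33,-36,-39,-42,-45,-48,-51,-54,-57,-60,-63,-66,-69,-72,-75,-78,-81,-84,-87,-90
r2: 8,8,8,8,8,8,8,8,8,8,8,8,8,8,8,8,8,8,8,8,8,8,8,8,8,8,8,8,8,8,8,8
r3: 3,3,3,3,3,3,3,3,3,3,3,3,3,3,3,3,3,3,3,3,3,3,3,3,3,3,3,3,3,3,3,3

steps = 7; useful = 224; efficiency = 224/224 = 1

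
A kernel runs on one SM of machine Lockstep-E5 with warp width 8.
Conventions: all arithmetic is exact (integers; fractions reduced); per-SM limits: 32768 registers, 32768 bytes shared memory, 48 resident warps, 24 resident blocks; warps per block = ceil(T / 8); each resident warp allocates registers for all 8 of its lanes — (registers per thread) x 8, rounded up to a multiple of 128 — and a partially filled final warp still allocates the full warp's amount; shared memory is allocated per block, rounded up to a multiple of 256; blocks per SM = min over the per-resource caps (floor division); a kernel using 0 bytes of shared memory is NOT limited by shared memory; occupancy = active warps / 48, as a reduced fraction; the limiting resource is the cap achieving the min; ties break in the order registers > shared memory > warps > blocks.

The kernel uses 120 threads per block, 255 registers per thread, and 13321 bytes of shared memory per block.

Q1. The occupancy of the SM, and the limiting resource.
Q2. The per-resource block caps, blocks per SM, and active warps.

Answer: occupancy 5/16, limited by registers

registers: 1 block
shared memory: 2 blocks
warps: 3 blocks
blocks: 24 blocks

Answer: 1 block, 15 active warps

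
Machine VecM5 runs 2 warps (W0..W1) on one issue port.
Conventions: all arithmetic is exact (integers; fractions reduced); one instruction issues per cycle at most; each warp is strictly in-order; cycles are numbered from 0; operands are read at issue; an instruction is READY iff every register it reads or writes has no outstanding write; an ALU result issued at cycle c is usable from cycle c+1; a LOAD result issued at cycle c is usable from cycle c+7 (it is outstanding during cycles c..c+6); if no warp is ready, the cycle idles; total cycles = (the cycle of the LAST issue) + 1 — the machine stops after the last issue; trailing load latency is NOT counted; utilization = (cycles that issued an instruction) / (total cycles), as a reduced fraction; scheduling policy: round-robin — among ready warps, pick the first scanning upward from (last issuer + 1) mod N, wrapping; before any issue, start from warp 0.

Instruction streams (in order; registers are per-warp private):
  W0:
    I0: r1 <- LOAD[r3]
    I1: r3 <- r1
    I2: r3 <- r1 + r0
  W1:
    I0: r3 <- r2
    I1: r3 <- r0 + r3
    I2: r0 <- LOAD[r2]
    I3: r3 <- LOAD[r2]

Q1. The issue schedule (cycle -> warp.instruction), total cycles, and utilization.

cycle 0: W0.I0
cycle 1: W1.I0
cycle 2: W1.I1
cycle 3: W1.I2
cycle 4: W1.I3
cycle 5: idle
cycle 6: idle
cycle 7: W0.I1
cycle 8: W0.I2

Answer: 9 cycles, utilization 7/9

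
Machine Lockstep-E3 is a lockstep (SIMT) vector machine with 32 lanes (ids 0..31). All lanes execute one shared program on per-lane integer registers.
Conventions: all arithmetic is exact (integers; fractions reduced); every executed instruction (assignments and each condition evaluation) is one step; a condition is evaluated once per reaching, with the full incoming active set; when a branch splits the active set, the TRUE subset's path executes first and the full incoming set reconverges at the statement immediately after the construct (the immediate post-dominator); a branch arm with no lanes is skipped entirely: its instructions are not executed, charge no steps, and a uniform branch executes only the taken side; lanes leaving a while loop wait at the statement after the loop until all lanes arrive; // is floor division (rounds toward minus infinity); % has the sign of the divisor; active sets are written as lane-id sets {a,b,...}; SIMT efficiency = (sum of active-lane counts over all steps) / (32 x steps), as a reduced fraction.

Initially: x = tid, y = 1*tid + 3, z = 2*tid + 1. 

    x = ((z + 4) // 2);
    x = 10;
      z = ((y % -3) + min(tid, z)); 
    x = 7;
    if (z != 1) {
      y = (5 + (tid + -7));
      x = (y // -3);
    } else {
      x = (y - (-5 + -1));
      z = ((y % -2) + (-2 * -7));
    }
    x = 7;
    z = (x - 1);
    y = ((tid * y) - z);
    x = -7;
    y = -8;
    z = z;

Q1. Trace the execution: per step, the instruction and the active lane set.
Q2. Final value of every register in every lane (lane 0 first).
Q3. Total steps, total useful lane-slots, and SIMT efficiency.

step 0: x <- ((z + 4) // 2)          {0,1,2,3,4,5,6,7,8,9,10,11,12,13,14,15,16,17,18,19,20,21,22,23,24,25,26,27,28,29,30,31}
step 1: x <- 10                      {0,1,2,3,4,5,6,7,8,9,10,11,12,13,14,15,16,17,18,19,20,21,22,23,24,25,26,27,28,29,30,31}
step 2: z <- ((y % -3) + min(tid, z)) {0,1,2,3,4,5,6,7,8,9,10,11,12,13,14,15,16,17,18,19,20,21,22,23,24,25,26,27,28,29,30,31}
step 3: x <- 7                       {0,1,2,3,4,5,6,7,8,9,10,11,12,13,14,15,16,17,18,19,20,21,22,23,24,25,26,27,28,29,30,31}
step 4: eval (z != 1)                {0,1,2,3,4,5,6,7,8,9,10,11,12,13,14,15,16,17,18,19,20,21,22,23,24,25,26,27,28,29,30,31}
step 5: y <- (5 + (tid + -7))        {0,1,3,4,5,6,7,8,9,10,11,12,13,14,15,16,17,18,19,20,21,22,23,24,25,26,27,28,29,30,31}
step 6: x <- (y // -3)               {0,1,3,4,5,6,7,8,9,10,11,12,13,14,15,16,17,18,19,20,21,22,23,24,25,26,27,28,29,30,31}
step 7: x <- (y - (-5 + -1))         {2}
step 8: z <- ((y % -2) + (-2 * -7))  {2}
step 9: x <- 7                       {0,1,2,3,4,5,6,7,8,9,10,11,12,13,14,15,16,17,18,19,20,21,22,23,24,25,26,27,28,29,30,31}
step 10: z <- (x - 1)                 {0,1,2,3,4,5,6,7,8,9,10,11,12,13,14,15,16,17,18,19,20,21,22,23,24,25,26,27,28,29,30,31}
step 11: y <- ((tid * y) - z)         {0,1,2,3,4,5,6,7,8,9,10,11,12,13,14,15,16,17,18,19,20,21,22,23,24,25,26,27,28,29,30,31}
step 12: x <- -7                      {0,1,2,3,4,5,6,7,8,9,10,11,12,13,14,15,16,17,18,19,20,21,22,23,24,25,26,27,28,29,30,31}
step 13: y <- -8                      {0,1,2,3,4,5,6,7,8,9,10,11,12,13,14,15,16,17,18,19,20,21,22,23,24,25,26,27,28,29,30,31}
step 14: z <- z                       {0,1,2,3,4,5,6,7,8,9,10,11,12,13,14,15,16,17,18,19,20,21,22,23,24,25,26,27,28,29,30,31}

Answer: 15 steps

x: -7,-7,-7,-7,-7,-7,-7,-7,-7,-7,-7,-7,-7,-7,-7,-7,-7,-7,-7,-7,-7,-7,-7,-7,-7,-7,-7,-7,-7,-7,-7,-7
y: -8,-8,-8,-8,-8,-8,-8,-8,-8,-8,-8,-8,-8,-8,-8,-8,-8,-8,-8,-8,-8,-8,-8,-8,-8,-8,-8,-8,-8,-8,-8,-8
z: 6,6,6,6,6,6,6,6,6,6,6,6,6,6,6,6,6,6,6,6,6,6,6,6,6,6,6,6,6,6,6,6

steps = 15; useful = 416; efficiency = 416/480 = 13/15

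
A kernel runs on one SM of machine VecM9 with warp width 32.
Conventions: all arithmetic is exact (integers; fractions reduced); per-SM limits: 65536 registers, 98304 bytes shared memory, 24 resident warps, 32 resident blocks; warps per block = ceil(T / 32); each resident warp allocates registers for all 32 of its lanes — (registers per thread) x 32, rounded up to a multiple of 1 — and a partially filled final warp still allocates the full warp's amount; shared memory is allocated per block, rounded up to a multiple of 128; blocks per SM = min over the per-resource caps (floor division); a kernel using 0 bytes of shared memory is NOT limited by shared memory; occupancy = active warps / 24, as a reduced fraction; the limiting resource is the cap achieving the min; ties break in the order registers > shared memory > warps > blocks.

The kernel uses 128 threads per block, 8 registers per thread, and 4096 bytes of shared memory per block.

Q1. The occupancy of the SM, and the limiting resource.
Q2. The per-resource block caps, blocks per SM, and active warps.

Answer: occupancy 1, limited by warps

registers: 64 blocks
shared memory: 24 blocks
warps: 6 blocks
blocks: 32 blocks

Answer: 6 blocks, 24 active warps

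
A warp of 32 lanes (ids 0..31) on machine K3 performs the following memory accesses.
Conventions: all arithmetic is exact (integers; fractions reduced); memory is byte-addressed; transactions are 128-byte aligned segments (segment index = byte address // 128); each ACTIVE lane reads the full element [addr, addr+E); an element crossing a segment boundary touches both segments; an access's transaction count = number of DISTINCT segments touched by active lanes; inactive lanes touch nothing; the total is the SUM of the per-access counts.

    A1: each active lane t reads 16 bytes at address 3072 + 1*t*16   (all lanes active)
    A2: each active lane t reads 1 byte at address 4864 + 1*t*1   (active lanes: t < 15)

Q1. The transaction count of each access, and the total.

A1: 4 transactions
A2: 1 transaction

Answer: 4,1; total 5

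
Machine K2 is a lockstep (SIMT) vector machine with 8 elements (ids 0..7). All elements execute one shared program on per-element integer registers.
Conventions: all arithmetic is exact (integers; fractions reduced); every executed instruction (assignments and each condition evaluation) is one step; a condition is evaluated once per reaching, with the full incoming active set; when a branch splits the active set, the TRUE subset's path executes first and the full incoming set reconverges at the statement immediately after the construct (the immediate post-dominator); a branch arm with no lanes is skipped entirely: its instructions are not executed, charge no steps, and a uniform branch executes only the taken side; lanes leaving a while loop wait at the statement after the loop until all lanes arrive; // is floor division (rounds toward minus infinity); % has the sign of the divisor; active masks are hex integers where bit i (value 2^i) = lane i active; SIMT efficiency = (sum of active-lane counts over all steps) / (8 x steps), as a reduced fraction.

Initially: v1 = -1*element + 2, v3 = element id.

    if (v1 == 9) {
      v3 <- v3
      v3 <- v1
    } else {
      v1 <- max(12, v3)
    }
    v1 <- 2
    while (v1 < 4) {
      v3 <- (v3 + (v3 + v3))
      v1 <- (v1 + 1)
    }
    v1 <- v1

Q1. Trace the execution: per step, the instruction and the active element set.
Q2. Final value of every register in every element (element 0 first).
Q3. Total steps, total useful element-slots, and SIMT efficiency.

step 0: eval (v1 == 9)               0xff
step 1: v1 <- max(12, v3)            0xff
step 2: v1 <- 2                      0xff
step 3: eval (v1 < 4)                0xff
step 4: v3 <- (v3 + (v3 + v3))       0xff
step 5: v1 <- (v1 + 1)               0xff
step 6: eval (v1 < 4)                0xff
step 7: v3 <- (v3 + (v3 + v3))       0xff
step 8: v1 <- (v1 + 1)               0xff
step 9: eval (v1 < 4)                0xff
step 10: v1 <- v1                     0xff

Answer: 11 steps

v1: 4,4,4,4,4,4,4,4
v3: 0,9,18,27,36,45,54,63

steps = 11; useful = 88; efficiency = 88/88 = 1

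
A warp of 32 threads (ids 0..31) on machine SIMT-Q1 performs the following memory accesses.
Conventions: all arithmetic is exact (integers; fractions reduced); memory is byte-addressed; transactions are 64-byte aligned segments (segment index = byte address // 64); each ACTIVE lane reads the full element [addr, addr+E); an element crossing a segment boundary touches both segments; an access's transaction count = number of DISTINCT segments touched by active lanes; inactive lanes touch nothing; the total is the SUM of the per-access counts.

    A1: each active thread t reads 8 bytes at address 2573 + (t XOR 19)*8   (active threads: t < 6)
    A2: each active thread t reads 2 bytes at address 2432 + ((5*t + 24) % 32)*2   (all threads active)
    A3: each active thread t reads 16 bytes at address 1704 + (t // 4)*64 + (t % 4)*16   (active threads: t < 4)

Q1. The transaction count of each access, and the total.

A1: 2 transactions
A2: 1 transaction
A3: 2 transactions

Answer: 2,1,2; total 5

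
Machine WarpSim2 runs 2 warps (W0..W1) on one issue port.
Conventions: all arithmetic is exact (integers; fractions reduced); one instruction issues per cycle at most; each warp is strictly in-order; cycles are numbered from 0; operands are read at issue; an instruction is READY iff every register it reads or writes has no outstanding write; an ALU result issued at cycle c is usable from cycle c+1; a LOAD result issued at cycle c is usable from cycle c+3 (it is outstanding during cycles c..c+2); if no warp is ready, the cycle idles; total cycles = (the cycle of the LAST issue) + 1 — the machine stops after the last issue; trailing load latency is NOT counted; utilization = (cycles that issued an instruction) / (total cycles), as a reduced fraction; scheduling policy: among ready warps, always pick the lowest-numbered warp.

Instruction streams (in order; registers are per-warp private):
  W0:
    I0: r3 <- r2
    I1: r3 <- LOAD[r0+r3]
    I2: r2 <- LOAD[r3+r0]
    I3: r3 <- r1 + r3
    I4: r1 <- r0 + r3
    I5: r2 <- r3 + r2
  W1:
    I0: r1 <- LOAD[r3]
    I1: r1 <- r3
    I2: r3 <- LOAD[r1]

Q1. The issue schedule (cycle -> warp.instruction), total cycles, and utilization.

cycle 0: W0.I0
cycle 1: W0.I1
cycle 2: W1.I0
cycle 3: idle
cycle 4: W0.I2
cycle 5: W0.I3
cycle 6: W0.I4
cycle 7: W0.I5
cycle 8: W1.I1
cycle 9: W1.I2

Answer: 10 cycles, utilization 9/10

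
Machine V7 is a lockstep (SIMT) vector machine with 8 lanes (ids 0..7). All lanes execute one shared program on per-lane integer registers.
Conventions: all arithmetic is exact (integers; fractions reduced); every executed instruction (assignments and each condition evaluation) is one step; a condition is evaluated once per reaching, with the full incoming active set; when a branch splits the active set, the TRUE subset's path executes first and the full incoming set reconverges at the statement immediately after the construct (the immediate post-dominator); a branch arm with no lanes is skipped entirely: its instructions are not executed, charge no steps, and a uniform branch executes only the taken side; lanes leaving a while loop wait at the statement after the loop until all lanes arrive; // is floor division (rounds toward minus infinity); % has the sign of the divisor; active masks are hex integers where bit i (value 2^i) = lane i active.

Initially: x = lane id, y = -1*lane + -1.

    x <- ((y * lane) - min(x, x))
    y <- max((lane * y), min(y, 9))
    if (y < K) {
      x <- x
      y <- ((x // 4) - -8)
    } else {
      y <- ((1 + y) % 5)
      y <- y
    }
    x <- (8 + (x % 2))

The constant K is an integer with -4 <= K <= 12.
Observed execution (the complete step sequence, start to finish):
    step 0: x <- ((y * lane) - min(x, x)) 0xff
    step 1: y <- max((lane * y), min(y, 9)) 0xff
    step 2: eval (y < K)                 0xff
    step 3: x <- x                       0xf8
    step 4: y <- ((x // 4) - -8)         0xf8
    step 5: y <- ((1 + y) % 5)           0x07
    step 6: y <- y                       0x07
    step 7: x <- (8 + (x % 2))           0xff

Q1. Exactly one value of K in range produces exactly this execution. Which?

Answer: K = -3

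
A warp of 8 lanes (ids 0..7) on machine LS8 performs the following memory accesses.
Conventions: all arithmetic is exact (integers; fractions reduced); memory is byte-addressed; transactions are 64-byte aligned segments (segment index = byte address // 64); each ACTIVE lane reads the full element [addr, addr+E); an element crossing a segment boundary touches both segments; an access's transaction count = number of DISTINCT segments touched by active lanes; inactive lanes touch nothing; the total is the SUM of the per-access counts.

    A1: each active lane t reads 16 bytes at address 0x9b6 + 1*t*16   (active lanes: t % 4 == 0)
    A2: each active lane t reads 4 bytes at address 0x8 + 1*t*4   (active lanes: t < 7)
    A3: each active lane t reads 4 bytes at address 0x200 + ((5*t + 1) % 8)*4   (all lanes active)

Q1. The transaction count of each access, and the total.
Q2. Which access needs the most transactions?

A1: 3 transactions
A2: 1 transaction
A3: 1 transaction

Answer: 3,1,1; total 5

Answer: A1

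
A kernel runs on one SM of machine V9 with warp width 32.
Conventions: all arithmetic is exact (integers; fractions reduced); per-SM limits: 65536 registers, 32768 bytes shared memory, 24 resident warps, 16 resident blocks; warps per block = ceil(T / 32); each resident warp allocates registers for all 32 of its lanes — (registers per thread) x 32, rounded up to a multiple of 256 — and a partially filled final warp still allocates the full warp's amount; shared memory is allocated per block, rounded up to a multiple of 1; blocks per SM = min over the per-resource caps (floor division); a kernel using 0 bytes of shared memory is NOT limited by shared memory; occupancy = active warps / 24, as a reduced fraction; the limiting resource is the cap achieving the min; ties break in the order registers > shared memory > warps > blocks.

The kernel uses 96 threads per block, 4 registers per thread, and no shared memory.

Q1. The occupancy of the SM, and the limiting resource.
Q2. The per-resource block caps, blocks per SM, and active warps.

Answer: occupancy 1, limited by warps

registers: 85 blocks
shared memory: no limit (kernel uses none)
warps: 8 blocks
blocks: 16 blocks

Answer: 8 blocks, 24 active warps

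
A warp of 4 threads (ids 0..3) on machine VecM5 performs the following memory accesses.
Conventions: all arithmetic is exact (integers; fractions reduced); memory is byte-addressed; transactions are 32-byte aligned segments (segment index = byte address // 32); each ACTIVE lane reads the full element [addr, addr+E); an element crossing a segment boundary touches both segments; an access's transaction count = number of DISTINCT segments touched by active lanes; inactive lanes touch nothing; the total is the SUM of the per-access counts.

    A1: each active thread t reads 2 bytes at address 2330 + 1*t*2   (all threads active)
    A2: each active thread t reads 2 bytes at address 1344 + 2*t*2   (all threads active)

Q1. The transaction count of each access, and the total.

A1: 2 transactions
A2: 1 transaction

Answer: 2,1; total 3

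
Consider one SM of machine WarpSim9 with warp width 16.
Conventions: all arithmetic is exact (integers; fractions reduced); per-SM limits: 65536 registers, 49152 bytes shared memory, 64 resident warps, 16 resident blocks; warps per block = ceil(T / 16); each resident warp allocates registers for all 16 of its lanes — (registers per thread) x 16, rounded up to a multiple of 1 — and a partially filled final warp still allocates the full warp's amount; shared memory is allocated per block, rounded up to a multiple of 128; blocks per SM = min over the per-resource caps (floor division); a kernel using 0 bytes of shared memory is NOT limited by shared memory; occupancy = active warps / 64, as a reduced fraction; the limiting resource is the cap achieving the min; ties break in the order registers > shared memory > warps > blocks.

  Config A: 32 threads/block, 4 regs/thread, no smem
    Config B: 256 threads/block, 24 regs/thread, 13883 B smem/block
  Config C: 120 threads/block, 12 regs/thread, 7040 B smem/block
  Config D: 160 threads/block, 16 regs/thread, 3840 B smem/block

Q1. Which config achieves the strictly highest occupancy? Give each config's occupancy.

occupancies: A 1/2, B 3/4, C 3/4, D 15/16

Answer: D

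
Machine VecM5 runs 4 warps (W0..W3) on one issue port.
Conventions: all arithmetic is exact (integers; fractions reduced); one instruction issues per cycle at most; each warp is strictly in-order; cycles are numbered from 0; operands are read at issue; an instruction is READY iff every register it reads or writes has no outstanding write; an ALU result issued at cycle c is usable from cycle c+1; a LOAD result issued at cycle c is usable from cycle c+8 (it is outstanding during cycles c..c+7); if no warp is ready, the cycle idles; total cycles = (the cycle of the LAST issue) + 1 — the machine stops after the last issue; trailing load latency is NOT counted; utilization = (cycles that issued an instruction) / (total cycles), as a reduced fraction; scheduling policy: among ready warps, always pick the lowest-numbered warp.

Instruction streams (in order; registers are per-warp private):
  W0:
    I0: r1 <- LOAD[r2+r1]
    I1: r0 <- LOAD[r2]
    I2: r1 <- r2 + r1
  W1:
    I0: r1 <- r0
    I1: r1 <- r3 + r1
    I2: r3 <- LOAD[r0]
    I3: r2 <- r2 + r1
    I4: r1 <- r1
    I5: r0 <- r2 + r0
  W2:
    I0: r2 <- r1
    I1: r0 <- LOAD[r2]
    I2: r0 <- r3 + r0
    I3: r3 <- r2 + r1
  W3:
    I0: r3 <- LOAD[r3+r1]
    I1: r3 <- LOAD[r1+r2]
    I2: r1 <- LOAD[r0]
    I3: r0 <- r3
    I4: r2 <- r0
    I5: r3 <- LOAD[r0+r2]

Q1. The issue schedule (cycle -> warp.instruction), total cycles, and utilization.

cycle 0: W0.I0
cycle 1: W0.I1
cycle 2: W1.I0
cycle 3: W1.I1
cycle 4: W1.I2
cycle 5: W1.I3
cycle 6: W1.I4
cycle 7: W1.I5
cycle 8: W0.I2
cycle 9: W2.I0
cycle 10: W2.I1
cycle 11: W3.I0
cycle 12: idle
cycle 13: idle
cycle 14: idle
cycle 15: idle
cycle 16: idle
cycle 17: idle
cycle 18: W2.I2
cycle 19: W2.I3
cycle 20: W3.I1
cycle 21: W3.I2
cycle 22: idle
cycle 23: idle
cycle 24: idle
cycle 25: idle
cycle 26: idle
cycle 27: idle
cycle 28: W3.I3
cycle 29: W3.I4
cycle 30: W3.I5

Answer: 31 cycles, utilization 19/31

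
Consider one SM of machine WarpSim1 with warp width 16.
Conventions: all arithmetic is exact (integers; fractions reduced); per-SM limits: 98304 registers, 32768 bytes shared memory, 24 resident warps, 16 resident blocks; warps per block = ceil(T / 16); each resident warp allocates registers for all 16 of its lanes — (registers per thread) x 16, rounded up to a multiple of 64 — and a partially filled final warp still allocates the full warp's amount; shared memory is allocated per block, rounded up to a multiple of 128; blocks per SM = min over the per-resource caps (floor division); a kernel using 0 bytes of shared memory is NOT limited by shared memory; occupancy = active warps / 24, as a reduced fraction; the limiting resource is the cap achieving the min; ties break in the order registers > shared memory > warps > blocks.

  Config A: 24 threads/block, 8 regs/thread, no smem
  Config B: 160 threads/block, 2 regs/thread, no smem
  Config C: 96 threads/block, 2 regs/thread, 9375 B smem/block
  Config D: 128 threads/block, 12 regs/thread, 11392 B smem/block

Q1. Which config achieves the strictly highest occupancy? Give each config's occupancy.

occupancies: A 1, B 5/6, C 3/4, D 2/3

Answer: A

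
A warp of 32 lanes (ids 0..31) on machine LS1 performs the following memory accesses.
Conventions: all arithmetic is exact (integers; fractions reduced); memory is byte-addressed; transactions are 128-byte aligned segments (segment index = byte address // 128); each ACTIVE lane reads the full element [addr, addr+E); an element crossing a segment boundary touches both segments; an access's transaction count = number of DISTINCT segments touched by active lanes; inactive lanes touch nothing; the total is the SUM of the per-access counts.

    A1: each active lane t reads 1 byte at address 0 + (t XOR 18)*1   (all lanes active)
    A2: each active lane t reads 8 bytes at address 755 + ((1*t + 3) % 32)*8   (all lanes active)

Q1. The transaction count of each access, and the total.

A1: 1 transaction
A2: 3 transactions

Answer: 1,3; total 4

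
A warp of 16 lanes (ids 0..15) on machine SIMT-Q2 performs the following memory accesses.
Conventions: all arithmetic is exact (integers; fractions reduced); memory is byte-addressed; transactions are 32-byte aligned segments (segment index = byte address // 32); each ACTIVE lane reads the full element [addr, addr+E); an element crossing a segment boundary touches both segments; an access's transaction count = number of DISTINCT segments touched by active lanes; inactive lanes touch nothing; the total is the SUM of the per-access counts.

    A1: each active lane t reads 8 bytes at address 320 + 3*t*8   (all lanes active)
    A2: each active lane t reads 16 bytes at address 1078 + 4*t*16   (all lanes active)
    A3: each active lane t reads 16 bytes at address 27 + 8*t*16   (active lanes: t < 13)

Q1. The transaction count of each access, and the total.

A1: 12 transactions
A2: 32 transactions
A3: 26 transactions

Answer: 12,32,26; total 70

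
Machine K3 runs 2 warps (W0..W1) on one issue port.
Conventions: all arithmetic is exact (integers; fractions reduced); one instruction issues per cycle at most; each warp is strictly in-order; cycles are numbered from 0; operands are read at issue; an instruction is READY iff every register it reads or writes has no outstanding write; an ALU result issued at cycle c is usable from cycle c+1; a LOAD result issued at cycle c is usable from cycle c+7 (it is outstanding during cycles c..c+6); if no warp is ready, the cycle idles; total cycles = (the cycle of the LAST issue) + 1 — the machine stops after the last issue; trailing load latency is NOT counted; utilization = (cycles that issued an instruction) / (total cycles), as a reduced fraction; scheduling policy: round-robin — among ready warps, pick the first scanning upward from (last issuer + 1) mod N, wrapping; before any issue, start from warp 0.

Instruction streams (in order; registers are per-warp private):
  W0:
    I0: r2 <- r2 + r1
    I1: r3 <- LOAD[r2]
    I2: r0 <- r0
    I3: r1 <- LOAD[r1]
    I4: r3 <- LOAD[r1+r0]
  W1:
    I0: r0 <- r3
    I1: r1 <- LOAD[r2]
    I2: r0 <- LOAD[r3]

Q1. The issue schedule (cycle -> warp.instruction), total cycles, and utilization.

cycle 0: W0.I0
cycle 1: W1.I0
cycle 2: W0.I1
cycle 3: W1.I1
cycle 4: W0.I2
cycle 5: W1.I2
cycle 6: W0.I3
cycle 7: idle
cycle 8: idle
cycle 9: idle
cycle 10: idle
cycle 11: idle
cycle 12: idle
cycle 13: W0.I4

Answer: 14 cycles, utilization 4/7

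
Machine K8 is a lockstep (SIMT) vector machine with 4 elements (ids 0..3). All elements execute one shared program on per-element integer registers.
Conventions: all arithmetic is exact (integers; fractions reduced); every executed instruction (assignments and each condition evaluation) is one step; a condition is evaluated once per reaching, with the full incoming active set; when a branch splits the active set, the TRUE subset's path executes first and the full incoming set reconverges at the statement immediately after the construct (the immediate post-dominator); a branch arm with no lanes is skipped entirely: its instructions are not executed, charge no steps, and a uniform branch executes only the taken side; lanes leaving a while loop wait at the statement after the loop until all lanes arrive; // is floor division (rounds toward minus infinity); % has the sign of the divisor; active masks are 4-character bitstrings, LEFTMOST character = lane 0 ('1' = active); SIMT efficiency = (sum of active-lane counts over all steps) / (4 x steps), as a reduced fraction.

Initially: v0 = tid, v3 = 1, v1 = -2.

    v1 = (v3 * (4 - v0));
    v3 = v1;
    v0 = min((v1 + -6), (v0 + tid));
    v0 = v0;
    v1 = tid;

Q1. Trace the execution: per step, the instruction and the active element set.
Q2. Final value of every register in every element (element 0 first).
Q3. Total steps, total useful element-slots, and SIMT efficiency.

step 0: v1 <- (v3 * (4 - v0))        1111
step 1: v3 <- v1                     1111
step 2: v0 <- min((v1 + -6), (v0 + tid)) 1111
step 3: v0 <- v0                     1111
step 4: v1 <- tid                    1111

Answer: 5 steps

v0: -2,-3,-4,-5
v3: 4,3,2,1
v1: 0,1,2,3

steps = 5; useful = 20; efficiency = 20/20 = 1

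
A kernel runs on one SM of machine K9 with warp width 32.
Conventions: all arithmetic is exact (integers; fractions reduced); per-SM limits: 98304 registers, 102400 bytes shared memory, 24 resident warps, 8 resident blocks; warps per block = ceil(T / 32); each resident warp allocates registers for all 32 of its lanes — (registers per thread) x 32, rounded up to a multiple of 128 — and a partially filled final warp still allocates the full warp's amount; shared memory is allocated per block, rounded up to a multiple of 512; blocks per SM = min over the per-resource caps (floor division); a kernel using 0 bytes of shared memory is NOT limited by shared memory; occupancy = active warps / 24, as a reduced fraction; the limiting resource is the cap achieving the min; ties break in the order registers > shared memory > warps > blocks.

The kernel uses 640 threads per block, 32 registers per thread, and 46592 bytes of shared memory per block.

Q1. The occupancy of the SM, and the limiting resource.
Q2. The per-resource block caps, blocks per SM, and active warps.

Answer: occupancy 5/6, limited by warps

registers: 4 blocks
shared memory: 2 blocks
warps: 1 block
blocks: 8 blocks

Answer: 1 block, 20 active warps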